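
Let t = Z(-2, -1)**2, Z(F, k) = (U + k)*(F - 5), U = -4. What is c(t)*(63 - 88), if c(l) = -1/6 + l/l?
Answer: -125/6 ≈ -20.833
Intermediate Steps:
Z(F, k) = (-5 + F)*(-4 + k) (Z(F, k) = (-4 + k)*(F - 5) = (-4 + k)*(-5 + F) = (-5 + F)*(-4 + k))
t = 1225 (t = (20 - 5*(-1) - 4*(-2) - 2*(-1))**2 = (20 + 5 + 8 + 2)**2 = 35**2 = 1225)
c(l) = 5/6 (c(l) = -1*1/6 + 1 = -1/6 + 1 = 5/6)
c(t)*(63 - 88) = 5*(63 - 88)/6 = (5/6)*(-25) = -125/6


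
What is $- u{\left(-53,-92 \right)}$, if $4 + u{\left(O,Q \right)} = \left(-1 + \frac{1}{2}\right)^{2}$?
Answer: $\frac{15}{4} \approx 3.75$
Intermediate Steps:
$u{\left(O,Q \right)} = - \frac{15}{4}$ ($u{\left(O,Q \right)} = -4 + \left(-1 + \frac{1}{2}\right)^{2} = -4 + \left(- \frac{1}{2}\right)^{2} = -4 + \frac{1}{4} = - \frac{15}{4}$)
$- u{\left(-53,-92 \right)} = \left(-1\right) \left(- \frac{15}{4}\right) = \frac{15}{4}$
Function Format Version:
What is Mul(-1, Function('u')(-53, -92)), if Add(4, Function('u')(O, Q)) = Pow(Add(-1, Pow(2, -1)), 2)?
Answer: Rational(15, 4) ≈ 3.7500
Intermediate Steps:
Function('u')(O, Q) = Rational(-15, 4) (Function('u')(O, Q) = Add(-4, Pow(Add(-1, Pow(2, -1)), 2)) = Add(-4, Pow(Add(-1, Rational(1, 2)), 2)) = Add(-4, Pow(Rational(-1, 2), 2)) = Add(-4, Rational(1, 4)) = Rational(-15, 4))
Mul(-1, Function('u')(-53, -92)) = Mul(-1, Rational(-15, 4)) = Rational(15, 4)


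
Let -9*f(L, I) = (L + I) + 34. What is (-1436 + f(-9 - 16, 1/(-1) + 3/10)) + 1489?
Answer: 4687/90 ≈ 52.078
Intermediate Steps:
f(L, I) = -34/9 - I/9 - L/9 (f(L, I) = -((L + I) + 34)/9 = -((I + L) + 34)/9 = -(34 + I + L)/9 = -34/9 - I/9 - L/9)
(-1436 + f(-9 - 16, 1/(-1) + 3/10)) + 1489 = (-1436 + (-34/9 - (1/(-1) + 3/10)/9 - (-9 - 16)/9)) + 1489 = (-1436 + (-34/9 - (1*(-1) + 3*(1/10))/9 - 1/9*(-25))) + 1489 = (-1436 + (-34/9 - (-1 + 3/10)/9 + 25/9)) + 1489 = (-1436 + (-34/9 - 1/9*(-7/10) + 25/9)) + 1489 = (-1436 + (-34/9 + 7/90 + 25/9)) + 1489 = (-1436 - 83/90) + 1489 = -129323/90 + 1489 = 4687/90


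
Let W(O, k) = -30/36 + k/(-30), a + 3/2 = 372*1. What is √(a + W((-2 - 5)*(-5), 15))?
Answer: √13290/6 ≈ 19.214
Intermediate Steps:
a = 741/2 (a = -3/2 + 372*1 = -3/2 + 372 = 741/2 ≈ 370.50)
W(O, k) = -⅚ - k/30 (W(O, k) = -30*1/36 + k*(-1/30) = -⅚ - k/30)
√(a + W((-2 - 5)*(-5), 15)) = √(741/2 + (-⅚ - 1/30*15)) = √(741/2 + (-⅚ - ½)) = √(741/2 - 4/3) = √(2215/6) = √13290/6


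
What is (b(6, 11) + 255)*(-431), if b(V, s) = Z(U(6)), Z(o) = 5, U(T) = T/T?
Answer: -112060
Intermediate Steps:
U(T) = 1
b(V, s) = 5
(b(6, 11) + 255)*(-431) = (5 + 255)*(-431) = 260*(-431) = -112060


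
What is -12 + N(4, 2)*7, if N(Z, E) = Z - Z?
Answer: -12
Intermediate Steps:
N(Z, E) = 0
-12 + N(4, 2)*7 = -12 + 0*7 = -12 + 0 = -12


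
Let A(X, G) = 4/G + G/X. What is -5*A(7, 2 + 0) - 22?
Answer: -234/7 ≈ -33.429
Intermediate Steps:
-5*A(7, 2 + 0) - 22 = -5*(4/(2 + 0) + (2 + 0)/7) - 22 = -5*(4/2 + 2*(⅐)) - 22 = -5*(4*(½) + 2/7) - 22 = -5*(2 + 2/7) - 22 = -5*16/7 - 22 = -80/7 - 22 = -234/7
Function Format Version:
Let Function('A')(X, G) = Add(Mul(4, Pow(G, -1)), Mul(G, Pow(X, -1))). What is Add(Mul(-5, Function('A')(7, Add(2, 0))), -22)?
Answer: Rational(-234, 7) ≈ -33.429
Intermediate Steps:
Add(Mul(-5, Function('A')(7, Add(2, 0))), -22) = Add(Mul(-5, Add(Mul(4, Pow(Add(2, 0), -1)), Mul(Add(2, 0), Pow(7, -1)))), -22) = Add(Mul(-5, Add(Mul(4, Pow(2, -1)), Mul(2, Rational(1, 7)))), -22) = Add(Mul(-5, Add(Mul(4, Rational(1, 2)), Rational(2, 7))), -22) = Add(Mul(-5, Add(2, Rational(2, 7))), -22) = Add(Mul(-5, Rational(16, 7)), -22) = Add(Rational(-80, 7), -22) = Rational(-234, 7)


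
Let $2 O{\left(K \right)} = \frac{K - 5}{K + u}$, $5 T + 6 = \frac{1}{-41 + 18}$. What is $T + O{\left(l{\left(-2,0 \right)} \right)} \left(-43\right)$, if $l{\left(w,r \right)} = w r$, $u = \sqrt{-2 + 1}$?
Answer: $- \frac{139}{115} - \frac{215 i}{2} \approx -1.2087 - 107.5 i$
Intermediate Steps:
$u = i$ ($u = \sqrt{-1} = i \approx 1.0 i$)
$l{\left(w,r \right)} = r w$
$T = - \frac{139}{115}$ ($T = - \frac{6}{5} + \frac{1}{5 \left(-41 + 18\right)} = - \frac{6}{5} + \frac{1}{5 \left(-23\right)} = - \frac{6}{5} + \frac{1}{5} \left(- \frac{1}{23}\right) = - \frac{6}{5} - \frac{1}{115} = - \frac{139}{115} \approx -1.2087$)
$O{\left(K \right)} = \frac{-5 + K}{2 \left(i + K\right)}$ ($O{\left(K \right)} = \frac{\left(K - 5\right) \frac{1}{K + i}}{2} = \frac{\left(-5 + K\right) \frac{1}{i + K}}{2} = \frac{\frac{1}{i + K} \left(-5 + K\right)}{2} = \frac{-5 + K}{2 \left(i + K\right)}$)
$T + O{\left(l{\left(-2,0 \right)} \right)} \left(-43\right) = - \frac{139}{115} + \frac{-5 + 0 \left(-2\right)}{2 \left(i + 0 \left(-2\right)\right)} \left(-43\right) = - \frac{139}{115} + \frac{-5 + 0}{2 \left(i + 0\right)} \left(-43\right) = - \frac{139}{115} + \frac{1}{2} \frac{1}{i} \left(-5\right) \left(-43\right) = - \frac{139}{115} + \frac{1}{2} \left(- i\right) \left(-5\right) \left(-43\right) = - \frac{139}{115} + \frac{5 i}{2} \left(-43\right) = - \frac{139}{115} - \frac{215 i}{2}$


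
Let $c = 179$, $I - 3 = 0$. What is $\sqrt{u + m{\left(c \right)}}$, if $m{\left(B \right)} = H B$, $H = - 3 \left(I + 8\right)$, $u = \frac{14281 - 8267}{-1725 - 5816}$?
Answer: $\frac{i \sqrt{335956836241}}{7541} \approx 76.862 i$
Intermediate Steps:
$I = 3$ ($I = 3 + 0 = 3$)
$u = - \frac{6014}{7541}$ ($u = \frac{6014}{-7541} = 6014 \left(- \frac{1}{7541}\right) = - \frac{6014}{7541} \approx -0.79751$)
$H = -33$ ($H = - 3 \left(3 + 8\right) = \left(-3\right) 11 = -33$)
$m{\left(B \right)} = - 33 B$
$\sqrt{u + m{\left(c \right)}} = \sqrt{- \frac{6014}{7541} - 5907} = \sqrt{- \frac{44550701}{7541}} = \frac{i \sqrt{335956836241}}{7541}$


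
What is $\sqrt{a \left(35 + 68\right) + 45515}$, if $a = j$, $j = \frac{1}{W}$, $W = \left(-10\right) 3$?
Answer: $\frac{\sqrt{40960410}}{30} \approx 213.33$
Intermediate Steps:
$W = -30$
$j = - \frac{1}{30}$ ($j = \frac{1}{-30} = - \frac{1}{30} \approx -0.033333$)
$a = - \frac{1}{30} \approx -0.033333$
$\sqrt{a \left(35 + 68\right) + 45515} = \sqrt{- \frac{35 + 68}{30} + 45515} = \sqrt{\left(- \frac{1}{30}\right) 103 + 45515} = \sqrt{- \frac{103}{30} + 45515} = \sqrt{\frac{1365347}{30}} = \frac{\sqrt{40960410}}{30}$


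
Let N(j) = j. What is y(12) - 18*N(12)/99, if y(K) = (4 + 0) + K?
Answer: 152/11 ≈ 13.818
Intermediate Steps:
y(K) = 4 + K
y(12) - 18*N(12)/99 = (4 + 12) - 216/99 = 16 - 216/99 = 16 - 18*4/33 = 16 - 24/11 = 152/11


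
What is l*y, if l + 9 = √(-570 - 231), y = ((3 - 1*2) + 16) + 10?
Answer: -243 + 81*I*√89 ≈ -243.0 + 764.15*I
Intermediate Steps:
y = 27 (y = ((3 - 2) + 16) + 10 = (1 + 16) + 10 = 17 + 10 = 27)
l = -9 + 3*I*√89 (l = -9 + √(-570 - 231) = -9 + √(-801) = -9 + 3*I*√89 ≈ -9.0 + 28.302*I)
l*y = (-9 + 3*I*√89)*27 = -243 + 81*I*√89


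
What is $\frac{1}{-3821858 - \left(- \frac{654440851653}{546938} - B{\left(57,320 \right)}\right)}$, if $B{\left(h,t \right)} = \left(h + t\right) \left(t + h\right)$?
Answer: $- \frac{546938}{1358142768149} \approx -4.0271 \cdot 10^{-7}$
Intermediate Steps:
$B{\left(h,t \right)} = \left(h + t\right)^{2}$ ($B{\left(h,t \right)} = \left(h + t\right) \left(h + t\right) = \left(h + t\right)^{2}$)
$\frac{1}{-3821858 - \left(- \frac{654440851653}{546938} - B{\left(57,320 \right)}\right)} = \frac{1}{-3821858 - \left(- \frac{654440851653}{546938} - \left(57 + 320\right)^{2}\right)} = \frac{1}{-3821858 + \left(\left(\left(\left(\frac{1}{546938} + 377^{2}\right) - 626928\right) - 400417\right) + 2223899\right)} = \frac{1}{-3821858 + \left(\left(\left(\left(\frac{1}{546938} + 142129\right) - 626928\right) - 400417\right) + 2223899\right)} = \frac{1}{-3821858 + \left(\left(\left(\frac{77735751003}{546938} - 626928\right) - 400417\right) + 2223899\right)} = \frac{1}{-3821858 + \left(\left(- \frac{265154995461}{546938} - 400417\right) + 2223899\right)} = \frac{1}{-3821858 + \left(- \frac{484158268607}{546938} + 2223899\right)} = \frac{1}{-3821858 + \frac{732176602655}{546938}} = \frac{1}{- \frac{1358142768149}{546938}} = - \frac{546938}{1358142768149}$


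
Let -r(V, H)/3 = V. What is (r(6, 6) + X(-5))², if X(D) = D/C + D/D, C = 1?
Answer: 484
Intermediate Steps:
r(V, H) = -3*V
X(D) = 1 + D (X(D) = D/1 + D/D = D*1 + 1 = D + 1 = 1 + D)
(r(6, 6) + X(-5))² = (-3*6 + (1 - 5))² = (-18 - 4)² = (-22)² = 484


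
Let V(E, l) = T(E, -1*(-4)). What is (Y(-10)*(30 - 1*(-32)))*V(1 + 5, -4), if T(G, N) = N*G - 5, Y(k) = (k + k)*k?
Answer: 235600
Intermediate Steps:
Y(k) = 2*k² (Y(k) = (2*k)*k = 2*k²)
T(G, N) = -5 + G*N (T(G, N) = G*N - 5 = -5 + G*N)
V(E, l) = -5 + 4*E (V(E, l) = -5 + E*(-1*(-4)) = -5 + E*4 = -5 + 4*E)
(Y(-10)*(30 - 1*(-32)))*V(1 + 5, -4) = ((2*(-10)²)*(30 - 1*(-32)))*(-5 + 4*(1 + 5)) = ((2*100)*(30 + 32))*(-5 + 4*6) = (200*62)*(-5 + 24) = 12400*19 = 235600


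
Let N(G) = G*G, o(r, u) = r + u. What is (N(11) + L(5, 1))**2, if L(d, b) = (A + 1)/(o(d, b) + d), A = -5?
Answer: 1760929/121 ≈ 14553.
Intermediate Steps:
N(G) = G**2
L(d, b) = -4/(b + 2*d) (L(d, b) = (-5 + 1)/((d + b) + d) = -4/((b + d) + d) = -4/(b + 2*d))
(N(11) + L(5, 1))**2 = (11**2 - 4/(1 + 2*5))**2 = (121 - 4/(1 + 10))**2 = (121 - 4/11)**2 = (1327/11)**2 = 1760929/121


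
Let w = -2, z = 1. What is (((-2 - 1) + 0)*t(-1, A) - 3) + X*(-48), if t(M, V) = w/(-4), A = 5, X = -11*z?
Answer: 1047/2 ≈ 523.50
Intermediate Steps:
X = -11 (X = -11*1 = -11)
t(M, V) = 1/2 (t(M, V) = -2/(-4) = -2*(-1/4) = 1/2)
(((-2 - 1) + 0)*t(-1, A) - 3) + X*(-48) = (((-2 - 1) + 0)*(1/2) - 3) - 11*(-48) = ((-3 + 0)*(1/2) - 3) + 528 = (-3*1/2 - 3) + 528 = (-3/2 - 3) + 528 = -9/2 + 528 = 1047/2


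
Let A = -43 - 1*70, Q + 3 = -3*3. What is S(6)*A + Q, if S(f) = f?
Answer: -690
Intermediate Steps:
Q = -12 (Q = -3 - 3*3 = -3 - 9 = -12)
A = -113 (A = -43 - 70 = -113)
S(6)*A + Q = 6*(-113) - 12 = -678 - 12 = -690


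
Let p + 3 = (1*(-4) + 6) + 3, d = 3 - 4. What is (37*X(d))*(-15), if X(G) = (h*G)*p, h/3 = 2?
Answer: 6660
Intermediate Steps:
h = 6 (h = 3*2 = 6)
d = -1
p = 2 (p = -3 + ((1*(-4) + 6) + 3) = -3 + ((-4 + 6) + 3) = -3 + (2 + 3) = -3 + 5 = 2)
X(G) = 12*G (X(G) = (6*G)*2 = 12*G)
(37*X(d))*(-15) = (37*(12*(-1)))*(-15) = (37*(-12))*(-15) = -444*(-15) = 6660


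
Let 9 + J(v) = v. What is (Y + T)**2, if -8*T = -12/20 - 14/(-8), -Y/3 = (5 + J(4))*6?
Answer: 529/25600 ≈ 0.020664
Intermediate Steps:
J(v) = -9 + v
Y = 0 (Y = -3*(5 + (-9 + 4))*6 = -3*(5 - 5)*6 = -0*6 = -3*0 = 0)
T = -23/160 (T = -(-12/20 - 14/(-8))/8 = -(-12*1/20 - 14*(-1/8))/8 = -(-3/5 + 7/4)/8 = -1/8*23/20 = -23/160 ≈ -0.14375)
(Y + T)**2 = (0 - 23/160)**2 = (-23/160)**2 = 529/25600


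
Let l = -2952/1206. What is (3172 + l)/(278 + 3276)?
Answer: 106180/119059 ≈ 0.89183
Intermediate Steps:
l = -164/67 (l = -2952*1/1206 = -164/67 ≈ -2.4478)
(3172 + l)/(278 + 3276) = (3172 - 164/67)/(278 + 3276) = (212360/67)/3554 = (212360/67)*(1/3554) = 106180/119059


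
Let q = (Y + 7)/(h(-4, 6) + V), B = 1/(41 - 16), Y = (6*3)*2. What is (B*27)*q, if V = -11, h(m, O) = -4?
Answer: -387/125 ≈ -3.0960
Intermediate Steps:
Y = 36 (Y = 18*2 = 36)
B = 1/25 ≈ 0.040000
q = -43/15 (q = (36 + 7)/(-4 - 11) = 43/(-15) = 43*(-1/15) = -43/15 ≈ -2.8667)
(B*27)*q = ((1/25)*27)*(-43/15) = (27/25)*(-43/15) = -387/125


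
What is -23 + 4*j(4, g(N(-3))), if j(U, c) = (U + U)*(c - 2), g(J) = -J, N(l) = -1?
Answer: -55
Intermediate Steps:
j(U, c) = 2*U*(-2 + c) (j(U, c) = (2*U)*(-2 + c) = 2*U*(-2 + c))
-23 + 4*j(4, g(N(-3))) = -23 + 4*(2*4*(-2 - 1*(-1))) = -23 + 4*(2*4*(-2 + 1)) = -23 + 4*(2*4*(-1)) = -23 + 4*(-8) = -23 - 32 = -55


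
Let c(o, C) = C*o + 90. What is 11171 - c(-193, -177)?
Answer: -23080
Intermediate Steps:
c(o, C) = 90 + C*o
11171 - c(-193, -177) = 11171 - (90 - 177*(-193)) = 11171 - (90 + 34161) = 11171 - 1*34251 = 11171 - 34251 = -23080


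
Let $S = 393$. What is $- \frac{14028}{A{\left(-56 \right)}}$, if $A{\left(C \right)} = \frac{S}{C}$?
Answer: $\frac{261856}{131} \approx 1998.9$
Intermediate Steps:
$A{\left(C \right)} = \frac{393}{C}$
$- \frac{14028}{A{\left(-56 \right)}} = - \frac{14028}{393 \frac{1}{-56}} = - \frac{14028}{393 \left(- \frac{1}{56}\right)} = - \frac{14028}{- \frac{393}{56}} = \left(-14028\right) \left(- \frac{56}{393}\right) = \frac{261856}{131}$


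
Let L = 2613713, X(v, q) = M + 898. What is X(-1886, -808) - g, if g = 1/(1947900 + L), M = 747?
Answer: 7503853384/4561613 ≈ 1645.0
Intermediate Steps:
X(v, q) = 1645 (X(v, q) = 747 + 898 = 1645)
g = 1/4561613 (g = 1/(1947900 + 2613713) = 1/4561613 ≈ 2.1922e-7)
X(-1886, -808) - g = 1645 - 1*1/4561613 = 1645 - 1/4561613 = 7503853384/4561613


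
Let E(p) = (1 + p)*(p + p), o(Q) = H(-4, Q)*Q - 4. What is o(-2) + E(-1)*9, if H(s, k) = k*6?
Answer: 20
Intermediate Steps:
H(s, k) = 6*k
o(Q) = -4 + 6*Q**2 (o(Q) = (6*Q)*Q - 4 = 6*Q**2 - 4 = -4 + 6*Q**2)
E(p) = 2*p*(1 + p) (E(p) = (1 + p)*(2*p) = 2*p*(1 + p))
o(-2) + E(-1)*9 = (-4 + 6*(-2)**2) + (2*(-1)*(1 - 1))*9 = (-4 + 6*4) + (2*(-1)*0)*9 = (-4 + 24) + 0*9 = 20 + 0 = 20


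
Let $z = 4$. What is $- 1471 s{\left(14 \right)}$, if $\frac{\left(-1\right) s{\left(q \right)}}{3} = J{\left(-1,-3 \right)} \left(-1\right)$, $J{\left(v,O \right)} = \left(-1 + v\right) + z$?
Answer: $-8826$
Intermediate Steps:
$J{\left(v,O \right)} = 3 + v$ ($J{\left(v,O \right)} = \left(-1 + v\right) + 4 = 3 + v$)
$s{\left(q \right)} = 6$ ($s{\left(q \right)} = - 3 \left(3 - 1\right) \left(-1\right) = - 3 \cdot 2 \left(-1\right) = \left(-3\right) \left(-2\right) = 6$)
$- 1471 s{\left(14 \right)} = \left(-1471\right) 6 = -8826$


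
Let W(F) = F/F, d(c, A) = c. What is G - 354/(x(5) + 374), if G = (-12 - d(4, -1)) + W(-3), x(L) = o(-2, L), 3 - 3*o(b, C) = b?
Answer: -17967/1127 ≈ -15.942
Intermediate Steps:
o(b, C) = 1 - b/3
x(L) = 5/3 (x(L) = 1 - ⅓*(-2) = 1 + ⅔ = 5/3)
W(F) = 1
G = -15 (G = (-12 - 1*4) + 1 = (-12 - 4) + 1 = -16 + 1 = -15)
G - 354/(x(5) + 374) = -15 - 354/(5/3 + 374) = -15 - 354/1127/3 = -15 - 354*3/1127 = -15 - 1062/1127 = -17967/1127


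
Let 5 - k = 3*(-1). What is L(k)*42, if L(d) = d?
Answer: 336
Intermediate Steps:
k = 8 (k = 5 - 3*(-1) = 5 - 1*(-3) = 5 + 3 = 8)
L(k)*42 = 8*42 = 336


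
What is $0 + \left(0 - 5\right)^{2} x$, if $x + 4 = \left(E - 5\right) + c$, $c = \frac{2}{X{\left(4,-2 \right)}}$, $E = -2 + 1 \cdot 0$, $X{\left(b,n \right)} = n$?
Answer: $-300$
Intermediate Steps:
$E = -2$ ($E = -2 + 0 = -2$)
$c = -1$ ($c = \frac{2}{-2} = 2 \left(- \frac{1}{2}\right) = -1$)
$x = -12$ ($x = -4 - 8 = -12$)
$0 + \left(0 - 5\right)^{2} x = 0 + \left(0 - 5\right)^{2} \left(-12\right) = 0 + \left(-5\right)^{2} \left(-12\right) = 0 + 25 \left(-12\right) = 0 - 300 = -300$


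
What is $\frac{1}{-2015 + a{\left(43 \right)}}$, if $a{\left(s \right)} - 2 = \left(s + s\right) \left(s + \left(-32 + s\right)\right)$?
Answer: $\frac{1}{2631} \approx 0.00038008$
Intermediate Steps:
$a{\left(s \right)} = 2 + 2 s \left(-32 + 2 s\right)$ ($a{\left(s \right)} = 2 + \left(s + s\right) \left(s + \left(-32 + s\right)\right) = 2 + 2 s \left(-32 + 2 s\right)$)
$\frac{1}{-2015 + a{\left(43 \right)}} = \frac{1}{-2015 + \left(2 - 2752 + 4 \cdot 43^{2}\right)} = \frac{1}{-2015 + \left(2 - 2752 + 4 \cdot 1849\right)} = \frac{1}{-2015 + \left(2 - 2752 + 7396\right)} = \frac{1}{-2015 + 4646} = \frac{1}{2631}$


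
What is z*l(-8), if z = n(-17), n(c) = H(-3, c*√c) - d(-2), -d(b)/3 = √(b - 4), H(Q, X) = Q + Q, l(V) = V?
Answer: 48 - 24*I*√6 ≈ 48.0 - 58.788*I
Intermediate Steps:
H(Q, X) = 2*Q
d(b) = -3*√(-4 + b) (d(b) = -3*√(b - 4) = -3*√(-4 + b))
n(c) = -6 + 3*I*√6 (n(c) = 2*(-3) - (-3)*√(-4 - 2) = -6 - (-3)*√(-6) = -6 - (-3)*I*√6 = -6 + 3*I*√6)
z = -6 + 3*I*√6 ≈ -6.0 + 7.3485*I
z*l(-8) = (-6 + 3*I*√6)*(-8) = 48 - 24*I*√6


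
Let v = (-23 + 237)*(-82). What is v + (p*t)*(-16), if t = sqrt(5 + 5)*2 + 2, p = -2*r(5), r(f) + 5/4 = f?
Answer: -17308 + 240*sqrt(10) ≈ -16549.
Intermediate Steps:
r(f) = -5/4 + f
v = -17548 (v = 214*(-82) = -17548)
p = -15/2 (p = -2*(-5/4 + 5) = -2*15/4 = -15/2 ≈ -7.5000)
t = 2 + 2*sqrt(10) (t = sqrt(10)*2 + 2 = 2*sqrt(10) + 2 = 2 + 2*sqrt(10) ≈ 8.3246)
v + (p*t)*(-16) = -17548 - 15*(2 + 2*sqrt(10))/2*(-16) = -17548 + (-15 - 15*sqrt(10))*(-16) = -17548 + (240 + 240*sqrt(10)) = -17308 + 240*sqrt(10)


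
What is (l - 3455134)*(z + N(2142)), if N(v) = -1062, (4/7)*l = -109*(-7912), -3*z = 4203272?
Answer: 2728476917120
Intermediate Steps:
z = -4203272/3 (z = -1/3*4203272 = -4203272/3 ≈ -1.4011e+6)
l = 1509214 (l = 7*(-109*(-7912))/4 = (7/4)*862408 = 1509214)
(l - 3455134)*(z + N(2142)) = (1509214 - 3455134)*(-4203272/3 - 1062) = -1945920*(-4206458/3) = 2728476917120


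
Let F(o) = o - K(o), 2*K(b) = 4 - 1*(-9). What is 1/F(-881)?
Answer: -2/1775 ≈ -0.0011268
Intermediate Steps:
K(b) = 13/2 (K(b) = (4 - 1*(-9))/2 = (4 + 9)/2 = (1/2)*13 = 13/2)
F(o) = -13/2 + o (F(o) = o - 1*13/2 = o - 13/2 = -13/2 + o)
1/F(-881) = 1/(-13/2 - 881) = 1/(-1775/2) = -2/1775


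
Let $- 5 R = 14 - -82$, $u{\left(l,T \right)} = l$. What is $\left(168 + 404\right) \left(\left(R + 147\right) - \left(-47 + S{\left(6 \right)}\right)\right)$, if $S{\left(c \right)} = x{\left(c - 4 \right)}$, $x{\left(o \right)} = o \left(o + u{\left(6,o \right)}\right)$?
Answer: $\frac{454168}{5} \approx 90834.0$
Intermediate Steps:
$x{\left(o \right)} = o \left(6 + o\right)$ ($x{\left(o \right)} = o \left(o + 6\right) = o \left(6 + o\right)$)
$S{\left(c \right)} = \left(-4 + c\right) \left(2 + c\right)$ ($S{\left(c \right)} = \left(c - 4\right) \left(6 + \left(c - 4\right)\right) = \left(-4 + c\right) \left(6 + \left(-4 + c\right)\right) = \left(-4 + c\right) \left(2 + c\right)$)
$R = - \frac{96}{5}$ ($R = - \frac{14 - -82}{5} = - \frac{14 + 82}{5} = \left(- \frac{1}{5}\right) 96 = - \frac{96}{5} \approx -19.2$)
$\left(168 + 404\right) \left(\left(R + 147\right) - \left(-47 + S{\left(6 \right)}\right)\right) = \left(168 + 404\right) \left(\left(- \frac{96}{5} + 147\right) + \left(47 - \left(-4 + 6\right) \left(2 + 6\right)\right)\right) = 572 \left(\frac{639}{5} + \left(47 - 2 \cdot 8\right)\right) = 572 \left(\frac{639}{5} + \left(47 - 16\right)\right) = 572 \left(\frac{639}{5} + 31\right) = 572 \cdot \frac{794}{5} = \frac{454168}{5}$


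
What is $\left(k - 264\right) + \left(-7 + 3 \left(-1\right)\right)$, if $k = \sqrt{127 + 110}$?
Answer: $-274 + \sqrt{237} \approx -258.6$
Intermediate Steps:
$k = \sqrt{237} \approx 15.395$
$\left(k - 264\right) + \left(-7 + 3 \left(-1\right)\right) = \left(\sqrt{237} - 264\right) + \left(-7 + 3 \left(-1\right)\right) = \left(-264 + \sqrt{237}\right) - 10 = -274 + \sqrt{237}$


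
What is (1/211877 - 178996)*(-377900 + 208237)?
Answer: 6434492262809533/211877 ≈ 3.0369e+10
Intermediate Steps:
(1/211877 - 178996)*(-377900 + 208237) = (1/211877 - 178996)*(-169663) = -37925135491/211877*(-169663) = 6434492262809533/211877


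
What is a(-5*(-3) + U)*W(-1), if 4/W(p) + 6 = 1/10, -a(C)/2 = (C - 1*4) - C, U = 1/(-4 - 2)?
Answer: -320/59 ≈ -5.4237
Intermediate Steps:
U = -⅙ (U = 1/(-6) = -⅙ ≈ -0.16667)
a(C) = 8 (a(C) = -2*((C - 1*4) - C) = -2*((C - 4) - C) = -2*((-4 + C) - C) = -2*(-4) = 8)
W(p) = -40/59 (W(p) = 4/(-6 + 1/10) = 4/(-6 + ⅒) = 4/(-59/10) = 4*(-10/59) = -40/59)
a(-5*(-3) + U)*W(-1) = 8*(-40/59) = -320/59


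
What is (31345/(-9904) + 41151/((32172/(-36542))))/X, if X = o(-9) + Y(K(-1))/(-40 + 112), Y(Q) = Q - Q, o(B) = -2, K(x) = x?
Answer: 1241170652209/53105248 ≈ 23372.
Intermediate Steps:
Y(Q) = 0
X = -2 (X = -2 + 0/(-40 + 112) = -2 + 0/72 = -2 + (1/72)*0 = -2 + 0 = -2)
(31345/(-9904) + 41151/((32172/(-36542))))/X = (31345/(-9904) + 41151/((32172/(-36542))))/(-2) = (31345*(-1/9904) + 41151/((32172*(-1/36542))))*(-1/2) = (-31345/9904 + 41151/(-16086/18271))*(-1/2) = (-31345/9904 + 41151*(-18271/16086))*(-1/2) = (-31345/9904 - 250623307/5362)*(-1/2) = -1241170652209/26552624*(-1/2) = 1241170652209/53105248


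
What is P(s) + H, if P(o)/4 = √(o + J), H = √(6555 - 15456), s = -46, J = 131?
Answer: 4*√85 + 3*I*√989 ≈ 36.878 + 94.345*I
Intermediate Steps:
H = 3*I*√989 (H = √(-8901) = 3*I*√989 ≈ 94.345*I)
P(o) = 4*√(131 + o) (P(o) = 4*√(o + 131) = 4*√(131 + o))
P(s) + H = 4*√(131 - 46) + 3*I*√989 = 4*√85 + 3*I*√989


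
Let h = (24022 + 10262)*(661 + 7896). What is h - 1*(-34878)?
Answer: 293403066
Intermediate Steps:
h = 293368188 (h = 34284*8557 = 293368188)
h - 1*(-34878) = 293368188 - 1*(-34878) = 293368188 + 34878 = 293403066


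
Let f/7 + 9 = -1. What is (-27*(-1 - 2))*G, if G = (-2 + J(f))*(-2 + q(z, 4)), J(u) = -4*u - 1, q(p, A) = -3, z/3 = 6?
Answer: -112185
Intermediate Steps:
f = -70 (f = -63 + 7*(-1) = -63 - 7 = -70)
z = 18 (z = 3*6 = 18)
J(u) = -1 - 4*u
G = -1385 (G = (-2 + (-1 - 4*(-70)))*(-2 - 3) = (-2 + (-1 + 280))*(-5) = (-2 + 279)*(-5) = 277*(-5) = -1385)
(-27*(-1 - 2))*G = -27*(-1 - 2)*(-1385) = -27*(-3)*(-1385) = -9*(-9)*(-1385) = 81*(-1385) = -112185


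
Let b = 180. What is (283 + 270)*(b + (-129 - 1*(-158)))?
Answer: 115577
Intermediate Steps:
(283 + 270)*(b + (-129 - 1*(-158))) = (283 + 270)*(180 + (-129 - 1*(-158))) = 553*(180 + (-129 + 158)) = 553*(180 + 29) = 553*209 = 115577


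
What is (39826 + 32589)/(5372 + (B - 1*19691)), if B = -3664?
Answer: -10345/2569 ≈ -4.0269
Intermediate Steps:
(39826 + 32589)/(5372 + (B - 1*19691)) = (39826 + 32589)/(5372 + (-3664 - 1*19691)) = 72415/(5372 + (-3664 - 19691)) = 72415/(5372 - 23355) = 72415/(-17983) = 72415*(-1/17983) = -10345/2569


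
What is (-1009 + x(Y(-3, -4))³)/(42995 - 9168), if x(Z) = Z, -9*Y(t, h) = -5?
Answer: -735436/24659883 ≈ -0.029823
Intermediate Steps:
Y(t, h) = 5/9 (Y(t, h) = -⅑*(-5) = 5/9)
(-1009 + x(Y(-3, -4))³)/(42995 - 9168) = (-1009 + (5/9)³)/(42995 - 9168) = (-1009 + 125/729)/33827 = -735436/729*1/33827 = -735436/24659883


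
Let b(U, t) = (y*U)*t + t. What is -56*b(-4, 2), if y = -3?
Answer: -1456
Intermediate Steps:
b(U, t) = t - 3*U*t (b(U, t) = (-3*U)*t + t = -3*U*t + t = t - 3*U*t)
-56*b(-4, 2) = -112*(1 - 3*(-4)) = -112*(1 + 12) = -112*13 = -56*26 = -1456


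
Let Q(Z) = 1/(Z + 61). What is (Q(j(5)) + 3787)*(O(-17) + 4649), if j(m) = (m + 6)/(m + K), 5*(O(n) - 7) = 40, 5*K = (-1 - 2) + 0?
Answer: 2243155464/127 ≈ 1.7663e+7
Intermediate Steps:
K = -3/5 (K = ((-1 - 2) + 0)/5 = (-3 + 0)/5 = (1/5)*(-3) = -3/5 ≈ -0.60000)
O(n) = 15 (O(n) = 7 + (1/5)*40 = 7 + 8 = 15)
j(m) = (6 + m)/(-3/5 + m) (j(m) = (m + 6)/(m - 3/5) = (6 + m)/(-3/5 + m))
Q(Z) = 1/(61 + Z)
(Q(j(5)) + 3787)*(O(-17) + 4649) = (1/(61 + 5*(6 + 5)/(-3 + 5*5)) + 3787)*(15 + 4649) = (1/(61 + 5*11/(-3 + 25)) + 3787)*4664 = (1/(61 + 5*11/22) + 3787)*4664 = (1/(61 + 5*(1/22)*11) + 3787)*4664 = (1/(61 + 5/2) + 3787)*4664 = (1/(127/2) + 3787)*4664 = (2/127 + 3787)*4664 = (480951/127)*4664 = 2243155464/127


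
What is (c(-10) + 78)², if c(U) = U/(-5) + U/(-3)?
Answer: 62500/9 ≈ 6944.4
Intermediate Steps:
c(U) = -8*U/15 (c(U) = U*(-⅕) + U*(-⅓) = -U/5 - U/3 = -8*U/15)
(c(-10) + 78)² = (-8/15*(-10) + 78)² = (16/3 + 78)² = (250/3)² = 62500/9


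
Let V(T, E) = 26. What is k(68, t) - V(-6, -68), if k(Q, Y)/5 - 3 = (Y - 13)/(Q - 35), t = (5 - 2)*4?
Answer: -368/33 ≈ -11.152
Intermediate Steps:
t = 12 (t = 3*4 = 12)
k(Q, Y) = 15 + 5*(-13 + Y)/(-35 + Q) (k(Q, Y) = 15 + 5*((Y - 13)/(Q - 35)) = 15 + 5*((-13 + Y)/(-35 + Q)) = 15 + 5*(-13 + Y)/(-35 + Q))
k(68, t) - V(-6, -68) = 5*(-118 + 12 + 3*68)/(-35 + 68) - 1*26 = 5*(-118 + 12 + 204)/33 - 26 = 5*(1/33)*98 - 26 = 490/33 - 26 = -368/33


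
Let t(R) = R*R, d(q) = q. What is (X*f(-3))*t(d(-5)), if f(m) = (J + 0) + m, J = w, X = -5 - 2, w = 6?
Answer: -525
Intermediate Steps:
X = -7
J = 6
t(R) = R**2
f(m) = 6 + m (f(m) = (6 + 0) + m = 6 + m)
(X*f(-3))*t(d(-5)) = -7*(6 - 3)*(-5)**2 = -7*3*25 = -21*25 = -525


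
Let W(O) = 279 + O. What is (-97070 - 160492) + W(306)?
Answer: -256977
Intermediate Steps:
(-97070 - 160492) + W(306) = (-97070 - 160492) + (279 + 306) = -257562 + 585 = -256977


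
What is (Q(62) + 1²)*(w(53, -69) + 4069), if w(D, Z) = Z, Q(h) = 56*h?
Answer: 13892000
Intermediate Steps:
(Q(62) + 1²)*(w(53, -69) + 4069) = (56*62 + 1²)*(-69 + 4069) = (3472 + 1)*4000 = 3473*4000 = 13892000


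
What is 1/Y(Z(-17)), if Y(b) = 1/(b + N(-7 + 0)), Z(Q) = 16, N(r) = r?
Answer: 9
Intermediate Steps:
Y(b) = 1/(-7 + b) (Y(b) = 1/(b + (-7 + 0)) = 1/(b - 7) = 1/(-7 + b))
1/Y(Z(-17)) = 1/(1/(-7 + 16)) = 1/(1/9) = 1/(⅑) = 9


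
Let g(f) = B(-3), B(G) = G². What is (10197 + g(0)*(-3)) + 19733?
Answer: 29903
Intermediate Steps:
g(f) = 9 (g(f) = (-3)² = 9)
(10197 + g(0)*(-3)) + 19733 = (10197 + 9*(-3)) + 19733 = (10197 - 27) + 19733 = 10170 + 19733 = 29903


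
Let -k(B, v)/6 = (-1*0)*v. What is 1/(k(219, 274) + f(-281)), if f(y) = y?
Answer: -1/281 ≈ -0.0035587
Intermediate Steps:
k(B, v) = 0 (k(B, v) = -6*(-1*0)*v = -0*v = -6*0 = 0)
1/(k(219, 274) + f(-281)) = 1/(0 - 281) = 1/(-281) = -1/281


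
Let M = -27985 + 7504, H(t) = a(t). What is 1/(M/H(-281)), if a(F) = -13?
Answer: 13/20481 ≈ 0.00063473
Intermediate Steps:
H(t) = -13
M = -20481
1/(M/H(-281)) = 1/(-20481/(-13)) = 1/(-20481*(-1/13)) = 1/(20481/13) = 13/20481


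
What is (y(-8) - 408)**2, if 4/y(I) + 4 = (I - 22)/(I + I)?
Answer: 48553024/289 ≈ 1.6800e+5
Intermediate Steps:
y(I) = 4/(-4 + (-22 + I)/(2*I)) (y(I) = 4/(-4 + (I - 22)/(I + I)) = 4/(-4 + (-22 + I)/((2*I))) = 4/(-4 + (-22 + I)*(1/(2*I))) = 4/(-4 + (-22 + I)/(2*I)))
(y(-8) - 408)**2 = (-8*(-8)/(22 + 7*(-8)) - 408)**2 = (-8*(-8)/(22 - 56) - 408)**2 = (-8*(-8)/(-34) - 408)**2 = (-8*(-8)*(-1/34) - 408)**2 = (-32/17 - 408)**2 = (-6968/17)**2 = 48553024/289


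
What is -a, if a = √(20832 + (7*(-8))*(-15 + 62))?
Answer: -10*√182 ≈ -134.91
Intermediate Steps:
a = 10*√182 (a = √(20832 - 56*47) = √(20832 - 2632) = √18200 = 10*√182 ≈ 134.91)
-a = -10*√182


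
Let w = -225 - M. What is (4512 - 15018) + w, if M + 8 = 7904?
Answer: -18627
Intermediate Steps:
M = 7896 (M = -8 + 7904 = 7896)
w = -8121 (w = -225 - 1*7896 = -225 - 7896 = -8121)
(4512 - 15018) + w = (4512 - 15018) - 8121 = -10506 - 8121 = -18627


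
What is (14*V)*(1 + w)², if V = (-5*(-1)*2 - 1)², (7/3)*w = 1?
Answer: 16200/7 ≈ 2314.3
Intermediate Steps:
w = 3/7 (w = (3/7)*1 = 3/7 ≈ 0.42857)
V = 81 (V = (5*2 - 1)² = (10 - 1)² = 9² = 81)
(14*V)*(1 + w)² = (14*81)*(1 + 3/7)² = 1134*(10/7)² = 1134*(100/49) = 16200/7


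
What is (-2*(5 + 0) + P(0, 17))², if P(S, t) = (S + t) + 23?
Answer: 900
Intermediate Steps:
P(S, t) = 23 + S + t
(-2*(5 + 0) + P(0, 17))² = (-2*(5 + 0) + (23 + 0 + 17))² = (-2*5 + 40)² = (-10 + 40)² = 30² = 900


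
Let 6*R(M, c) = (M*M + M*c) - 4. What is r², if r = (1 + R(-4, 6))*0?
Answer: 0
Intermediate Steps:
R(M, c) = -⅔ + M²/6 + M*c/6 (R(M, c) = ((M*M + M*c) - 4)/6 = ((M² + M*c) - 4)/6 = (-4 + M² + M*c)/6 = -⅔ + M²/6 + M*c/6)
r = 0 (r = (1 + (-⅔ + (⅙)*(-4)² + (⅙)*(-4)*6))*0 = (1 + (-⅔ + (⅙)*16 - 4))*0 = (1 + (-⅔ + 8/3 - 4))*0 = (1 - 2)*0 = -1*0 = 0)
r² = 0² = 0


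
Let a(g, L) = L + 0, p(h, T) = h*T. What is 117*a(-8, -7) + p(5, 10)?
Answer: -769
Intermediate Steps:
p(h, T) = T*h
a(g, L) = L
117*a(-8, -7) + p(5, 10) = 117*(-7) + 10*5 = -819 + 50 = -769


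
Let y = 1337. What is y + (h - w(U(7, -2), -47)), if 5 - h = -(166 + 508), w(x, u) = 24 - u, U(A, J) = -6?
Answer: 1945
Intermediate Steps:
h = 679 (h = 5 - (-1)*(166 + 508) = 5 - (-1)*674 = 5 - 1*(-674) = 5 + 674 = 679)
y + (h - w(U(7, -2), -47)) = 1337 + (679 - (24 - 1*(-47))) = 1337 + (679 - (24 + 47)) = 1337 + (679 - 1*71) = 1337 + (679 - 71) = 1337 + 608 = 1945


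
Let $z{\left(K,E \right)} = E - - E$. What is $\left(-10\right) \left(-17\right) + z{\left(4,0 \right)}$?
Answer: $170$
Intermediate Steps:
$z{\left(K,E \right)} = 2 E$ ($z{\left(K,E \right)} = E + E = 2 E$)
$\left(-10\right) \left(-17\right) + z{\left(4,0 \right)} = \left(-10\right) \left(-17\right) + 2 \cdot 0 = 170 + 0 = 170$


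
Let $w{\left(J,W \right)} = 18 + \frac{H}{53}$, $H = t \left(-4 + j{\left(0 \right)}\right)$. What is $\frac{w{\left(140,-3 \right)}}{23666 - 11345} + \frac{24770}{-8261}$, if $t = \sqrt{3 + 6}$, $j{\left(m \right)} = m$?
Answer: $- \frac{5389116716}{1798180131} \approx -2.997$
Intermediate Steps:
$t = 3$ ($t = \sqrt{9} = 3$)
$H = -12$ ($H = 3 \left(-4 + 0\right) = 3 \left(-4\right) = -12$)
$w{\left(J,W \right)} = \frac{942}{53}$ ($w{\left(J,W \right)} = 18 - \frac{12}{53} = \frac{942}{53}$)
$\frac{w{\left(140,-3 \right)}}{23666 - 11345} + \frac{24770}{-8261} = \frac{942}{53 \left(23666 - 11345\right)} + \frac{24770}{-8261} = \frac{942}{53 \left(23666 - 11345\right)} + 24770 \left(- \frac{1}{8261}\right) = \frac{942}{53 \cdot 12321} - \frac{24770}{8261} = \frac{942}{53} \cdot \frac{1}{12321} - \frac{24770}{8261} = \frac{314}{217671} - \frac{24770}{8261} = - \frac{5389116716}{1798180131}$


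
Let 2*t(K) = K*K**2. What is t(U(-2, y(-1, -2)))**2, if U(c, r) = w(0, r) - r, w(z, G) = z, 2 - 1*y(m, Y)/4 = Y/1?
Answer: 4194304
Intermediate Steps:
y(m, Y) = 8 - 4*Y (y(m, Y) = 8 - 4*Y/1 = 8 - 4*Y)
U(c, r) = -r (U(c, r) = 0 - r = -r)
t(K) = K**3/2 (t(K) = (K*K**2)/2 = K**3/2)
t(U(-2, y(-1, -2)))**2 = ((-(8 - 4*(-2)))**3/2)**2 = ((-(8 + 8))**3/2)**2 = ((-1*16)**3/2)**2 = ((1/2)*(-16)**3)**2 = ((1/2)*(-4096))**2 = (-2048)**2 = 4194304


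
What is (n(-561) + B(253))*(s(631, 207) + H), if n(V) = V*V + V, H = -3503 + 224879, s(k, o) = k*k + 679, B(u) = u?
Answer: 195003973208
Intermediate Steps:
s(k, o) = 679 + k**2 (s(k, o) = k**2 + 679 = 679 + k**2)
H = 221376
n(V) = V + V**2 (n(V) = V**2 + V = V + V**2)
(n(-561) + B(253))*(s(631, 207) + H) = (-561*(1 - 561) + 253)*((679 + 631**2) + 221376) = (-561*(-560) + 253)*((679 + 398161) + 221376) = (314160 + 253)*(398840 + 221376) = 314413*620216 = 195003973208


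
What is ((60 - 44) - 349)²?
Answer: 110889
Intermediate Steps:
((60 - 44) - 349)² = (16 - 349)² = (-333)² = 110889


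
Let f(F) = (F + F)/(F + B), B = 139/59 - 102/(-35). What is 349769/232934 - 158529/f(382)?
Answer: -2109306104452627/26249332460 ≈ -80357.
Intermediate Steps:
B = 10883/2065 (B = 139*(1/59) - 102*(-1/35) = 139/59 + 102/35 = 10883/2065 ≈ 5.2702)
f(F) = 2*F/(10883/2065 + F) (f(F) = (F + F)/(F + 10883/2065) = (2*F)/(10883/2065 + F) = 2*F/(10883/2065 + F))
349769/232934 - 158529/f(382) = 349769/232934 - 158529/(4130*382/(10883 + 2065*382)) = 349769*(1/232934) - 158529/(4130*382/(10883 + 788830)) = 349769/232934 - 158529/(4130*382/799713) = 349769/232934 - 158529/(4130*382*(1/799713)) = 349769/232934 - 158529/1577660/799713 = 349769/232934 - 158529*799713/1577660 = 349769/232934 - 18111100311/225380 = -2109306104452627/26249332460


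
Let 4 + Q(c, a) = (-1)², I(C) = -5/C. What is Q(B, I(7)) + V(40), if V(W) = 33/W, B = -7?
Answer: -87/40 ≈ -2.1750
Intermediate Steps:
Q(c, a) = -3 (Q(c, a) = -4 + (-1)² = -4 + 1 = -3)
Q(B, I(7)) + V(40) = -3 + 33/40 = -87/40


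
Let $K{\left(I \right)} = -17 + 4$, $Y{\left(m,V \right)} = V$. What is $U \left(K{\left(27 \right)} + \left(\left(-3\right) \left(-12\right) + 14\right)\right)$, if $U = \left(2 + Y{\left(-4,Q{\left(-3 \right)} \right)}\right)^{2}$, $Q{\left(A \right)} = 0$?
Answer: $148$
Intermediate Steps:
$K{\left(I \right)} = -13$
$U = 4$ ($U = \left(2 + 0\right)^{2} = 2^{2} = 4$)
$U \left(K{\left(27 \right)} + \left(\left(-3\right) \left(-12\right) + 14\right)\right) = 4 \left(-13 + \left(\left(-3\right) \left(-12\right) + 14\right)\right) = 4 \left(-13 + \left(36 + 14\right)\right) = 4 \left(-13 + 50\right) = 4 \cdot 37 = 148$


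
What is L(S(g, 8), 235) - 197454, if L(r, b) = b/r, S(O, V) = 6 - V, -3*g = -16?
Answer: -395143/2 ≈ -1.9757e+5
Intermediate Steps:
g = 16/3 (g = -1/3*(-16) = 16/3 ≈ 5.3333)
L(S(g, 8), 235) - 197454 = 235/(6 - 1*8) - 197454 = 235/(6 - 8) - 197454 = 235/(-2) - 197454 = 235*(-1/2) - 197454 = -235/2 - 197454 = -395143/2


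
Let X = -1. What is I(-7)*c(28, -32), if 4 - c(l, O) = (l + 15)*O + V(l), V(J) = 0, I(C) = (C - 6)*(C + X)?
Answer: 143520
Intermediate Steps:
I(C) = (-1 + C)*(-6 + C) (I(C) = (C - 6)*(C - 1) = (-6 + C)*(-1 + C) = (-1 + C)*(-6 + C))
c(l, O) = 4 - O*(15 + l) (c(l, O) = 4 - ((l + 15)*O + 0) = 4 - ((15 + l)*O + 0) = 4 - (O*(15 + l) + 0) = 4 - O*(15 + l))
I(-7)*c(28, -32) = (6 + (-7)² - 7*(-7))*(4 - 15*(-32) - 1*(-32)*28) = (6 + 49 + 49)*(4 + 480 + 896) = 104*1380 = 143520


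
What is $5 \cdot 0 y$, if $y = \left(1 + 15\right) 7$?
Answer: $0$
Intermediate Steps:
$y = 112$ ($y = 16 \cdot 7 = 112$)
$5 \cdot 0 y = 5 \cdot 0 \cdot 112 = 0 \cdot 112 = 0$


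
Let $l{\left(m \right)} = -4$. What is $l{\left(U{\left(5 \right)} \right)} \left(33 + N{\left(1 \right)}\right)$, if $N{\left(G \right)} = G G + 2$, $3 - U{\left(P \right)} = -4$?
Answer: $-144$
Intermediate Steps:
$U{\left(P \right)} = 7$ ($U{\left(P \right)} = 3 - -4 = 3 + 4 = 7$)
$N{\left(G \right)} = 2 + G^{2}$ ($N{\left(G \right)} = G^{2} + 2 = 2 + G^{2}$)
$l{\left(U{\left(5 \right)} \right)} \left(33 + N{\left(1 \right)}\right) = - 4 \left(33 + \left(2 + 1^{2}\right)\right) = - 4 \left(33 + \left(2 + 1\right)\right) = - 4 \left(33 + 3\right) = \left(-4\right) 36 = -144$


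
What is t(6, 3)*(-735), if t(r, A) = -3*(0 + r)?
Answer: 13230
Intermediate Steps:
t(r, A) = -3*r
t(6, 3)*(-735) = -3*6*(-735) = -18*(-735) = 13230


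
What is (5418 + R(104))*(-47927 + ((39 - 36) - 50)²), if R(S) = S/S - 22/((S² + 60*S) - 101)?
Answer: -4200529745314/16955 ≈ -2.4775e+8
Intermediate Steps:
R(S) = 1 - 22/(-101 + S² + 60*S)
(5418 + R(104))*(-47927 + ((39 - 36) - 50)²) = (5418 + (-123 + 104² + 60*104)/(-101 + 104² + 60*104))*(-47927 + ((39 - 36) - 50)²) = (5418 + (-123 + 10816 + 6240)/(-101 + 10816 + 6240))*(-47927 + (3 - 50)²) = (5418 + 16933/16955)*(-47927 + (-47)²) = (5418 + (1/16955)*16933)*(-47927 + 2209) = (5418 + 16933/16955)*(-45718) = (91879123/16955)*(-45718) = -4200529745314/16955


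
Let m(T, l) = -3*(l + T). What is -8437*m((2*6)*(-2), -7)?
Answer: -784641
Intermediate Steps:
m(T, l) = -3*T - 3*l (m(T, l) = -3*(T + l) = -3*T - 3*l)
-8437*m((2*6)*(-2), -7) = -8437*(-3*2*6*(-2) - 3*(-7)) = -8437*(-36*(-2) + 21) = -8437*(-3*(-24) + 21) = -8437*(72 + 21) = -8437*93 = -1*784641 = -784641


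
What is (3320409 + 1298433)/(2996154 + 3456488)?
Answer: 2309421/3226321 ≈ 0.71581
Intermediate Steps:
(3320409 + 1298433)/(2996154 + 3456488) = 4618842/6452642 = 4618842*(1/6452642) = 2309421/3226321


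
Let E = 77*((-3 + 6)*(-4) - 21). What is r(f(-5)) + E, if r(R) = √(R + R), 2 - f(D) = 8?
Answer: -2541 + 2*I*√3 ≈ -2541.0 + 3.4641*I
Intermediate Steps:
f(D) = -6 (f(D) = 2 - 1*8 = 2 - 8 = -6)
r(R) = √2*√R (r(R) = √(2*R) = √2*√R)
E = -2541 (E = 77*(3*(-4) - 21) = 77*(-12 - 21) = 77*(-33) = -2541)
r(f(-5)) + E = √2*√(-6) - 2541 = √2*(I*√6) - 2541 = 2*I*√3 - 2541 = -2541 + 2*I*√3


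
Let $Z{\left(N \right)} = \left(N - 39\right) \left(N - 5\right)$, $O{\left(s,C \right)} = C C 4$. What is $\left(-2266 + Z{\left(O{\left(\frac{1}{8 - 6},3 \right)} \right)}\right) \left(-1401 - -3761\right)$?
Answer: $-5567240$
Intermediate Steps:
$O{\left(s,C \right)} = 4 C^{2}$ ($O{\left(s,C \right)} = C^{2} \cdot 4 = 4 C^{2}$)
$Z{\left(N \right)} = \left(-39 + N\right) \left(-5 + N\right)$
$\left(-2266 + Z{\left(O{\left(\frac{1}{8 - 6},3 \right)} \right)}\right) \left(-1401 - -3761\right) = \left(-2266 + \left(195 + \left(4 \cdot 3^{2}\right)^{2} - 44 \cdot 4 \cdot 3^{2}\right)\right) \left(-1401 - -3761\right) = \left(-2266 + \left(195 + \left(4 \cdot 9\right)^{2} - 44 \cdot 4 \cdot 9\right)\right) \left(-1401 + 3761\right) = \left(-2266 + \left(195 + 36^{2} - 1584\right)\right) 2360 = \left(-2266 + \left(195 + 1296 - 1584\right)\right) 2360 = \left(-2266 - 93\right) 2360 = \left(-2359\right) 2360 = -5567240$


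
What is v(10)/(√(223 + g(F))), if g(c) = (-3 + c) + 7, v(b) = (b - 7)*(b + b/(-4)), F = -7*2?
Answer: 15*√213/142 ≈ 1.5417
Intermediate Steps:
F = -14
v(b) = 3*b*(-7 + b)/4 (v(b) = (-7 + b)*(b + b*(-¼)) = (-7 + b)*(b - b/4) = (-7 + b)*(3*b/4) = 3*b*(-7 + b)/4)
g(c) = 4 + c
v(10)/(√(223 + g(F))) = ((¾)*10*(-7 + 10))/(√(223 + (4 - 14))) = ((¾)*10*3)/(√(223 - 10)) = 45/(2*(√213)) = 45*(√213/213)/2 = 15*√213/142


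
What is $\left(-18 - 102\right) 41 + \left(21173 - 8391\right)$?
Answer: $7862$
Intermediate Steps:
$\left(-18 - 102\right) 41 + \left(21173 - 8391\right) = \left(-120\right) 41 + \left(21173 - 8391\right) = -4920 + \left(21173 - 8391\right) = -4920 + 12782 = 7862$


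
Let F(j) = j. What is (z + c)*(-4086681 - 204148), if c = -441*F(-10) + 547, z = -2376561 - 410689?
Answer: 11938343490897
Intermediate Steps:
z = -2787250
c = 4957 (c = -441*(-10) + 547 = 4410 + 547 = 4957)
(z + c)*(-4086681 - 204148) = (-2787250 + 4957)*(-4086681 - 204148) = -2782293*(-4290829) = 11938343490897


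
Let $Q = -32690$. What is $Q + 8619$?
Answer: $-24071$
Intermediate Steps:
$Q + 8619 = -32690 + 8619 = -24071$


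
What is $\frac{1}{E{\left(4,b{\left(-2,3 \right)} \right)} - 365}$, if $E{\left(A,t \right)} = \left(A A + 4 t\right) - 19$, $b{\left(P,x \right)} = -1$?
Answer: $- \frac{1}{372} \approx -0.0026882$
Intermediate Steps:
$E{\left(A,t \right)} = -19 + A^{2} + 4 t$ ($E{\left(A,t \right)} = \left(A^{2} + 4 t\right) - 19 = -19 + A^{2} + 4 t$)
$\frac{1}{E{\left(4,b{\left(-2,3 \right)} \right)} - 365} = \frac{1}{\left(-19 + 4^{2} + 4 \left(-1\right)\right) - 365} = \frac{1}{\left(-19 + 16 - 4\right) - 365} = \frac{1}{-7 - 365} = \frac{1}{-372} = - \frac{1}{372}$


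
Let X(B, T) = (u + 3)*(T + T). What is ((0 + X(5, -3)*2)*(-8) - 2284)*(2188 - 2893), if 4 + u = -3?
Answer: 1880940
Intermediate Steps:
u = -7 (u = -4 - 3 = -7)
X(B, T) = -8*T (X(B, T) = (-7 + 3)*(T + T) = -8*T)
((0 + X(5, -3)*2)*(-8) - 2284)*(2188 - 2893) = ((0 - 8*(-3)*2)*(-8) - 2284)*(2188 - 2893) = ((0 + 24*2)*(-8) - 2284)*(-705) = ((0 + 48)*(-8) - 2284)*(-705) = (48*(-8) - 2284)*(-705) = (-384 - 2284)*(-705) = -2668*(-705) = 1880940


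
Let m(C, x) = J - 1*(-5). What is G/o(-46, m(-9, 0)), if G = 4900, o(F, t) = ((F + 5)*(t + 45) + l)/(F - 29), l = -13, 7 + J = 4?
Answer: 18375/97 ≈ 189.43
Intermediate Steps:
J = -3 (J = -7 + 4 = -3)
m(C, x) = 2 (m(C, x) = -3 - 1*(-5) = -3 + 5 = 2)
o(F, t) = (-13 + (5 + F)*(45 + t))/(-29 + F) (o(F, t) = ((F + 5)*(t + 45) - 13)/(F - 29) = ((5 + F)*(45 + t) - 13)/(-29 + F) = (-13 + (5 + F)*(45 + t))/(-29 + F))
G/o(-46, m(-9, 0)) = 4900/(((212 + 5*2 + 45*(-46) - 46*2)/(-29 - 46))) = 4900/(((212 + 10 - 2070 - 92)/(-75))) = 4900/((-1/75*(-1940))) = 4900/(388/15) = 4900*(15/388) = 18375/97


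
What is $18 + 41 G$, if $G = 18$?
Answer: $756$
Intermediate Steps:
$18 + 41 G = 18 + 41 \cdot 18 = 18 + 738 = 756$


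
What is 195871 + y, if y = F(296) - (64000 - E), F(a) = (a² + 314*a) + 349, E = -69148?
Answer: 243632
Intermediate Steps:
F(a) = 349 + a² + 314*a
y = 47761 (y = (349 + 296² + 314*296) - (64000 - 1*(-69148)) = (349 + 87616 + 92944) - (64000 + 69148) = 180909 - 1*133148 = 180909 - 133148 = 47761)
195871 + y = 195871 + 47761 = 243632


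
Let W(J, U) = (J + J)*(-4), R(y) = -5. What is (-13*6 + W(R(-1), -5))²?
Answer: 1444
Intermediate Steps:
W(J, U) = -8*J (W(J, U) = (2*J)*(-4) = -8*J)
(-13*6 + W(R(-1), -5))² = (-13*6 - 8*(-5))² = (-78 + 40)² = (-38)² = 1444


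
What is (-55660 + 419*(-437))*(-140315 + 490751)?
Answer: -83671150668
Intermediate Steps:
(-55660 + 419*(-437))*(-140315 + 490751) = (-55660 - 183103)*350436 = -238763*350436 = -83671150668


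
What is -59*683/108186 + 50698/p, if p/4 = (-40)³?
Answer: -3950211457/6923904000 ≈ -0.57052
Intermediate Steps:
p = -256000 (p = 4*(-40)³ = 4*(-64000) = -256000)
-59*683/108186 + 50698/p = -59*683/108186 + 50698/(-256000) = -40297*1/108186 + 50698*(-1/256000) = -40297/108186 - 25349/128000 = -3950211457/6923904000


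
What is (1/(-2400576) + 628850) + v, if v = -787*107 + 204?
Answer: 1307941830719/2400576 ≈ 5.4485e+5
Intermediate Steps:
v = -84005 (v = -84209 + 204 = -84005)
(1/(-2400576) + 628850) + v = (1/(-2400576) + 628850) - 84005 = (-1/2400576 + 628850) - 84005 = 1509602217599/2400576 - 84005 = 1307941830719/2400576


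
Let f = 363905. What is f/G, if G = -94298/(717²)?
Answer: -187079557545/94298 ≈ -1.9839e+6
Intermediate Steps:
G = -94298/514089 ≈ -0.18343
f/G = 363905/(-94298/514089) = 363905*(-514089/94298) = -187079557545/94298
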